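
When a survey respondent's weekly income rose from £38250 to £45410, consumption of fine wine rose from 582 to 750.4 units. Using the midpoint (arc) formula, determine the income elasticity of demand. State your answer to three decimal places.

1.477

ΔQ = 750.4 − 582 = 168.4; midpoint Q̄ = (582 + 750.4)/2 = 666.2.
ΔI = 45410 − 38250 = 7160; midpoint Ī = (38250 + 45410)/2 = 41830.
η = (ΔQ/Q̄) ÷ (ΔI/Ī) = (168.4/666.2) ÷ (7160/41830) = 1.477.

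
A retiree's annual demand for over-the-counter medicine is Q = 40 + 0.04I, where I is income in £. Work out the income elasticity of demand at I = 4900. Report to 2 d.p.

At I = 4900: Q = 236.000.
dQ/dI = 0.04.
η = (dQ/dI)·(I/Q) = 0.04 × (4900/236.000) = 0.83.

0.83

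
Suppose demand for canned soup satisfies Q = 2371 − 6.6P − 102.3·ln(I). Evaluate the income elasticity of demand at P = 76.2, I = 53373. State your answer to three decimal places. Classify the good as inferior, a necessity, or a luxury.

-0.136 (inferior good)

At P = 76.2, I = 53373: Q = 754.538.
Holding P constant, ∂Q/∂I = -102.3/I = -0.0019167.
η_I = (∂Q/∂I)·(I/Q) = -0.0019167 × (53373/754.538) = -0.136.
Since η < 0, this is an inferior good.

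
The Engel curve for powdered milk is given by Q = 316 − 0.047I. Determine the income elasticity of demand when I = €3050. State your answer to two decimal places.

At I = 3050: Q = 172.650.
dQ/dI = −0.047.
η = (dQ/dI)·(I/Q) = -0.047 × (3050/172.650) = -0.83.

-0.83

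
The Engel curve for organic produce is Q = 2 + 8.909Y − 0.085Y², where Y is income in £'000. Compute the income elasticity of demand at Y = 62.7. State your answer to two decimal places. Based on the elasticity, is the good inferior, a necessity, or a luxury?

At Y = 62.7: Q = 226.4347.
dQ/dY = 8.909 − 0.17Y = -1.75000.
η = (dQ/dY)·(Y/Q) = -1.75000 × (62.7/226.4347) = -0.48.
η < 0 ⇒ inferior good.

-0.48 (inferior good)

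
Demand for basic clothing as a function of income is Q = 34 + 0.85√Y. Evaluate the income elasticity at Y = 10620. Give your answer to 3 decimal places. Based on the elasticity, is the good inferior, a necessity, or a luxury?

0.360 (necessity)

At Y = 10620: Q = 121.595.
dQ/dY = 0.85/(2√Y) = 0.00412408 at this income.
η = (dQ/dY)·(Y/Q) = 0.00412408 × (10620/121.595) = 0.360.
Since 0 < η < 1, the good is a necessity.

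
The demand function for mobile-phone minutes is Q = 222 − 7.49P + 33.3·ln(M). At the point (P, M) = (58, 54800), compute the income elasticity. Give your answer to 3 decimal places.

At P = 58, M = 54800: Q = 150.931.
Holding P constant, ∂Q/∂M = 33.3/M = 0.000607664.
η_M = (∂Q/∂M)·(M/Q) = 0.000607664 × (54800/150.931) = 0.221.

0.221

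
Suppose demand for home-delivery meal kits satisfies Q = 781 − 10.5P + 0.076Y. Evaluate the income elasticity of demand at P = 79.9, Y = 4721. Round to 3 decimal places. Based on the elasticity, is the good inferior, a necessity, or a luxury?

1.193 (luxury)

At P = 79.9, Y = 4721: Q = 300.846.
Holding P constant, ∂Q/∂Y = 0.076.
η_Y = (∂Q/∂Y)·(Y/Q) = 0.076 × (4721/300.846) = 1.193.
Since η > 1, this is a luxury.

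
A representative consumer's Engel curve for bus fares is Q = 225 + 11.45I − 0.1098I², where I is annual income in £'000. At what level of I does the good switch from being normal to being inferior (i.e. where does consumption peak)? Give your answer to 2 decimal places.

dQ/dI = 11.45 − 0.2196I.
The good is inferior where dQ/dI < 0. Setting dQ/dI = 0 gives I = 11.45 / 0.2196 = 52.14.

52.14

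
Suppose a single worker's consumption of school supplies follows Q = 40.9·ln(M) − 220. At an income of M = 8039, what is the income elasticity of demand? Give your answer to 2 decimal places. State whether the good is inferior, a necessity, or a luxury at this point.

At M = 8039: Q = 147.775.
dQ/dM = 40.9/M = 0.0050877 at this income.
η = (dQ/dM)·(M/Q) = 0.0050877 × (8039/147.775) = 0.28.
Since 0 < η < 1, the good is a necessity.

0.28 (necessity)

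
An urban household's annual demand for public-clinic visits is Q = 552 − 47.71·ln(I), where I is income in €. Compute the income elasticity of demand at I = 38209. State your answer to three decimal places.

-0.981

At I = 38209: Q = 48.620.
dQ/dI = -47.71/I = -0.00124866 at this income.
η = (dQ/dI)·(I/Q) = -0.00124866 × (38209/48.620) = -0.981.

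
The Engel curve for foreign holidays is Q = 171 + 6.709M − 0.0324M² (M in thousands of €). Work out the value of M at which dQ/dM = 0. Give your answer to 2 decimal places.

dQ/dM = 6.709 − 0.0648M.
The good is inferior where dQ/dM < 0. Setting dQ/dM = 0 gives M = 6.709 / 0.0648 = 103.53.

103.53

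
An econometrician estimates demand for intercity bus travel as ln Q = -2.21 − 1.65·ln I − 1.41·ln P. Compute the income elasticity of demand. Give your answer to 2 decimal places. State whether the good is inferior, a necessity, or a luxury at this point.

-1.65 (inferior good)

In a log-linear demand, the coefficient on ln I is the income elasticity.
So η = -1.65.
η < 0 ⇒ inferior good.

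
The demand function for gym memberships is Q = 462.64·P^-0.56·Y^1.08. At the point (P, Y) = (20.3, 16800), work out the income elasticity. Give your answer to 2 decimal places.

For a multiplicative demand Q = A·P^α·Y^β, the income elasticity is β everywhere.
Here β = 1.08, so η = 1.08.

1.08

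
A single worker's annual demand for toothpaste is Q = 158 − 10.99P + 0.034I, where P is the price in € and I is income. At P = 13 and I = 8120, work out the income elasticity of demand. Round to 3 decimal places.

0.948

At P = 13, I = 8120: Q = 291.210.
Holding P constant, ∂Q/∂I = 0.034.
η_I = (∂Q/∂I)·(I/Q) = 0.034 × (8120/291.210) = 0.948.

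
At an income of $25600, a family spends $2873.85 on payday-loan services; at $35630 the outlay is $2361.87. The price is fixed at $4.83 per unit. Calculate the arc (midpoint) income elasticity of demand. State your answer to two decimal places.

-0.60

With a constant price, Q₁ = 2873.85/4.83 = 595.000 and Q₂ = 2361.87/4.83 = 489.000 (equivalently, work directly with expenditure since P cancels).
Midpoint %ΔQ = (2361.87 − 2873.85)/2617.86 = -0.19557; midpoint %ΔI = (35630 − 25600)/30615 = 0.32762.
η = -0.19557 / 0.32762 = -0.60.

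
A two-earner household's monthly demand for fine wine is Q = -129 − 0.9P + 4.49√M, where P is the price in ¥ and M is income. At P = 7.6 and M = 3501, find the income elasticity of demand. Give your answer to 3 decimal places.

At P = 7.6, M = 3501: Q = 129.830.
Holding P constant, ∂Q/∂M = 4.49/(2√M) = 0.037942.
η_M = (∂Q/∂M)·(M/Q) = 0.037942 × (3501/129.830) = 1.023.

1.023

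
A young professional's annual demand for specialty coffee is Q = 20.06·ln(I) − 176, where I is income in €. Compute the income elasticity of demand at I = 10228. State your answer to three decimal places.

At I = 10228: Q = 9.212.
dQ/dI = 20.06/I = 0.00196128 at this income.
η = (dQ/dI)·(I/Q) = 0.00196128 × (10228/9.212) = 2.178.

2.178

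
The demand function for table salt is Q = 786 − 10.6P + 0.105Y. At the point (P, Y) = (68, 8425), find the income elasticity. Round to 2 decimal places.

0.93

At P = 68, Y = 8425: Q = 949.825.
Holding P constant, ∂Q/∂Y = 0.105.
η_Y = (∂Q/∂Y)·(Y/Q) = 0.105 × (8425/949.825) = 0.93.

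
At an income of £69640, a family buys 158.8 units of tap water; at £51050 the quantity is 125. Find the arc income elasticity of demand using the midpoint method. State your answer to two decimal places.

ΔQ = 125 − 158.8 = -33.8; midpoint Q̄ = (158.8 + 125)/2 = 141.9.
ΔI = 51050 − 69640 = -18590; midpoint Ī = (69640 + 51050)/2 = 60345.
η = (ΔQ/Q̄) ÷ (ΔI/Ī) = (-33.8/141.9) ÷ (-18590/60345) = 0.77.

0.77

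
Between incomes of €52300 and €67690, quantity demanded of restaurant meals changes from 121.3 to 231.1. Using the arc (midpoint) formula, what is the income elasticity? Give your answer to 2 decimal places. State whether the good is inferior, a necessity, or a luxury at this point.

2.43 (luxury)

ΔQ = 231.1 − 121.3 = 109.8; midpoint Q̄ = (121.3 + 231.1)/2 = 176.2.
ΔI = 67690 − 52300 = 15390; midpoint Ī = (52300 + 67690)/2 = 59995.
η = (ΔQ/Q̄) ÷ (ΔI/Ī) = (109.8/176.2) ÷ (15390/59995) = 2.43.
η > 1 ⇒ luxury.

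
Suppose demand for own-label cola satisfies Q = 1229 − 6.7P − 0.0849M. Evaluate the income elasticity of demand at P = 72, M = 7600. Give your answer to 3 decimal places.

At P = 72, M = 7600: Q = 101.360.
Holding P constant, ∂Q/∂M = −0.0849.
η_M = (∂Q/∂M)·(M/Q) = -0.0849 × (7600/101.360) = -6.366.

-6.366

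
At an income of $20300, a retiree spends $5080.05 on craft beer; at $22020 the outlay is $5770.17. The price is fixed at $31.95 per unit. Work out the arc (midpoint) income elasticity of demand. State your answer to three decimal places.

1.565

With a constant price, Q₁ = 5080.05/31.95 = 159.000 and Q₂ = 5770.17/31.95 = 180.600 (equivalently, work directly with expenditure since P cancels).
Midpoint %ΔQ = (5770.17 − 5080.05)/5425.11 = 0.12721; midpoint %ΔI = (22020 − 20300)/21160 = 0.08129.
η = 0.12721 / 0.08129 = 1.565.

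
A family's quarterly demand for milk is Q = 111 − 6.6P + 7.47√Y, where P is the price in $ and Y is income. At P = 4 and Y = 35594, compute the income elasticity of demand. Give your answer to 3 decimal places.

At P = 4, Y = 35594: Q = 1493.918.
Holding P constant, ∂Q/∂Y = 7.47/(2√Y) = 0.0197971.
η_Y = (∂Q/∂Y)·(Y/Q) = 0.0197971 × (35594/1493.918) = 0.472.

0.472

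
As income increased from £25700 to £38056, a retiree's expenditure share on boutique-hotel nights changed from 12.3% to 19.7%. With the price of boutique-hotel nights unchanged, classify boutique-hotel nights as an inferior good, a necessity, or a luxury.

luxury

The budget share rises as income rises, so η > 1.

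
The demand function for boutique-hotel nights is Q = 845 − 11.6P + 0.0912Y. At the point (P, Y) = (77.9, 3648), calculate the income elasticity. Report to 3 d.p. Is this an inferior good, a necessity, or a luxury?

At P = 77.9, Y = 3648: Q = 274.058.
Holding P constant, ∂Q/∂Y = 0.0912.
η_Y = (∂Q/∂Y)·(Y/Q) = 0.0912 × (3648/274.058) = 1.214.
Since η > 1, this is a luxury.

1.214 (luxury)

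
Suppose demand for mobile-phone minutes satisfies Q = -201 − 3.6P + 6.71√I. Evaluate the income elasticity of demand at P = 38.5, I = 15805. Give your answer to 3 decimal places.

0.837

At P = 38.5, I = 15805: Q = 503.967.
Holding P constant, ∂Q/∂I = 6.71/(2√I) = 0.0266867.
η_I = (∂Q/∂I)·(I/Q) = 0.0266867 × (15805/503.967) = 0.837.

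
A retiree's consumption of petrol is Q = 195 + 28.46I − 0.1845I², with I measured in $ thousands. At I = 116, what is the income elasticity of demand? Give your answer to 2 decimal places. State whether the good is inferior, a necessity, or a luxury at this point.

-1.64 (inferior good)

At I = 116: Q = 1013.7280.
dQ/dI = 28.46 − 0.369I = -14.34400.
η = (dQ/dI)·(I/Q) = -14.34400 × (116/1013.7280) = -1.64.
η < 0 ⇒ inferior good.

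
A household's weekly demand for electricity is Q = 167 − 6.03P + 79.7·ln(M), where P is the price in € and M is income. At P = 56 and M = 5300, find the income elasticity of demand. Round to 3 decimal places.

0.155

At P = 56, M = 5300: Q = 512.784.
Holding P constant, ∂Q/∂M = 79.7/M = 0.0150377.
η_M = (∂Q/∂M)·(M/Q) = 0.0150377 × (5300/512.784) = 0.155.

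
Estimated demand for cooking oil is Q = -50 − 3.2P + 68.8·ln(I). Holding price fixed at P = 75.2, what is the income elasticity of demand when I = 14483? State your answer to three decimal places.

0.187

At P = 75.2, I = 14483: Q = 368.514.
Holding P constant, ∂Q/∂I = 68.8/I = 0.0047504.
η_I = (∂Q/∂I)·(I/Q) = 0.0047504 × (14483/368.514) = 0.187.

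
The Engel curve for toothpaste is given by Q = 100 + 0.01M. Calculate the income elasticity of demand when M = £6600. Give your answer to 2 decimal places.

0.40

At M = 6600: Q = 166.000.
dQ/dM = 0.01.
η = (dQ/dM)·(M/Q) = 0.01 × (6600/166.000) = 0.40.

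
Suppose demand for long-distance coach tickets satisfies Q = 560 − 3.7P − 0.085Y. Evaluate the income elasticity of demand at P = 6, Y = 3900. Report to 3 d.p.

-1.607

At P = 6, Y = 3900: Q = 206.300.
Holding P constant, ∂Q/∂Y = −0.085.
η_Y = (∂Q/∂Y)·(Y/Q) = -0.085 × (3900/206.300) = -1.607.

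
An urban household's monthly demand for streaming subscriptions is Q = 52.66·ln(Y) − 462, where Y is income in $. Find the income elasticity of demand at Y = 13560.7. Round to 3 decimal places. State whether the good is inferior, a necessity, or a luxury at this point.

1.348 (luxury)

At Y = 13560.7: Q = 39.056.
dQ/dY = 52.66/Y = 0.00388328 at this income.
η = (dQ/dY)·(Y/Q) = 0.00388328 × (13560.7/39.056) = 1.348.
Since η > 1, the good is a luxury.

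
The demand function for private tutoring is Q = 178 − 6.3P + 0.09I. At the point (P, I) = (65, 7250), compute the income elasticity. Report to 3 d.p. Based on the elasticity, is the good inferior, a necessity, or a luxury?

1.550 (luxury)

At P = 65, I = 7250: Q = 421.000.
Holding P constant, ∂Q/∂I = 0.09.
η_I = (∂Q/∂I)·(I/Q) = 0.09 × (7250/421.000) = 1.550.
Since η > 1, this is a luxury.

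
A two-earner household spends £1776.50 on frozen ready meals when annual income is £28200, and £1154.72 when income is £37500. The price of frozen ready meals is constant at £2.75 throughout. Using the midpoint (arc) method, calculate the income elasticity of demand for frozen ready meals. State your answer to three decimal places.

With a constant price, Q₁ = 1776.50/2.75 = 646.000 and Q₂ = 1154.72/2.75 = 419.898 (equivalently, work directly with expenditure since P cancels).
Midpoint %ΔQ = (1154.72 − 1776.50)/1465.61 = -0.42425; midpoint %ΔI = (37500 − 28200)/32850 = 0.28311.
η = -0.42425 / 0.28311 = -1.499.

-1.499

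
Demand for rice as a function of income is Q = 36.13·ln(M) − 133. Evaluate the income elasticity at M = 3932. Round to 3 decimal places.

At M = 3932: Q = 166.045.
dQ/dM = 36.13/M = 0.00918871 at this income.
η = (dQ/dM)·(M/Q) = 0.00918871 × (3932/166.045) = 0.218.

0.218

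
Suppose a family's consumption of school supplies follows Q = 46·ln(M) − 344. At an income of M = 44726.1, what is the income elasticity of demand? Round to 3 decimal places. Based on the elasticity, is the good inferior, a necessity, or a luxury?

0.310 (necessity)

At M = 44726.1: Q = 148.582.
dQ/dM = 46/M = 0.00102848 at this income.
η = (dQ/dM)·(M/Q) = 0.00102848 × (44726.1/148.582) = 0.310.
Since 0 < η < 1, the good is a necessity.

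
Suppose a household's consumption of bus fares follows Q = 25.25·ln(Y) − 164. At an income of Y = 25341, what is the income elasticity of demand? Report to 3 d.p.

0.274

At Y = 25341: Q = 92.040.
dQ/dY = 25.25/Y = 0.000996409 at this income.
η = (dQ/dY)·(Y/Q) = 0.000996409 × (25341/92.040) = 0.274.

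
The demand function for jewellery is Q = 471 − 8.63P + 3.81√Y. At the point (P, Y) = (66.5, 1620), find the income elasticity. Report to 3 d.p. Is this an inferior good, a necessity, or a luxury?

At P = 66.5, Y = 1620: Q = 50.455.
Holding P constant, ∂Q/∂Y = 3.81/(2√Y) = 0.0473301.
η_Y = (∂Q/∂Y)·(Y/Q) = 0.0473301 × (1620/50.455) = 1.520.
Since η > 1, this is a luxury.

1.520 (luxury)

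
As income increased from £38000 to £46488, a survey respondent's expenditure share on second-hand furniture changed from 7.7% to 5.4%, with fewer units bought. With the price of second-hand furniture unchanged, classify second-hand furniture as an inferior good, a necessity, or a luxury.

Quantity demanded falls as income rises, so η < 0.

inferior good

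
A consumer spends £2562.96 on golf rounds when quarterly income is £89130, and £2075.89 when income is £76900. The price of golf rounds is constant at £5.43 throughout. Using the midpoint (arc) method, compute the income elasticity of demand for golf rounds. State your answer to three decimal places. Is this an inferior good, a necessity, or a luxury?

With a constant price, Q₁ = 2562.96/5.43 = 472.000 and Q₂ = 2075.89/5.43 = 382.300 (equivalently, work directly with expenditure since P cancels).
Midpoint %ΔQ = (2075.89 − 2562.96)/2319.43 = -0.21000; midpoint %ΔI = (76900 − 89130)/83015 = -0.14732.
η = -0.21000 / -0.14732 = 1.425.
η > 1 ⇒ luxury.

1.425 (luxury)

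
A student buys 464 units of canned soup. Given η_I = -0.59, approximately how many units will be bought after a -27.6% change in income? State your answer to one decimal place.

%ΔQ ≈ η × %ΔI = -0.59 × (-27.6%) = 16.284%.
New Q ≈ 464 × (1 + 0.16284) = 539.6.

539.6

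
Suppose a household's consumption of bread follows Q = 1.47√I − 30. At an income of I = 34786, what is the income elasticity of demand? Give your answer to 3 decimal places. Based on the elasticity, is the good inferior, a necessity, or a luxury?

At I = 34786: Q = 244.170.
dQ/dI = 1.47/(2√I) = 0.00394081 at this income.
η = (dQ/dI)·(I/Q) = 0.00394081 × (34786/244.170) = 0.561.
Since 0 < η < 1, the good is a necessity.

0.561 (necessity)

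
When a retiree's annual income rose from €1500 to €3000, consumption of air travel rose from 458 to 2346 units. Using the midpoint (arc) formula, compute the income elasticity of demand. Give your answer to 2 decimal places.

ΔQ = 2346 − 458 = 1888; midpoint Q̄ = (458 + 2346)/2 = 1402.
ΔI = 3000 − 1500 = 1500; midpoint Ī = (1500 + 3000)/2 = 2250.
η = (ΔQ/Q̄) ÷ (ΔI/Ī) = (1888/1402) ÷ (1500/2250) = 2.02.

2.02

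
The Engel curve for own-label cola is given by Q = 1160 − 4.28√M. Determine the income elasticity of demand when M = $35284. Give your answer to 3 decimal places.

-1.129

At M = 35284: Q = 356.043.
dQ/dM = -4.28/(2√M) = -0.0113927 at this income.
η = (dQ/dM)·(M/Q) = -0.0113927 × (35284/356.043) = -1.129.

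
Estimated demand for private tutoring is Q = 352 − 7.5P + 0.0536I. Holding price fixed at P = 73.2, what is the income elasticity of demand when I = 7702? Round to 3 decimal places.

1.913

At P = 73.2, I = 7702: Q = 215.827.
Holding P constant, ∂Q/∂I = 0.0536.
η_I = (∂Q/∂I)·(I/Q) = 0.0536 × (7702/215.827) = 1.913.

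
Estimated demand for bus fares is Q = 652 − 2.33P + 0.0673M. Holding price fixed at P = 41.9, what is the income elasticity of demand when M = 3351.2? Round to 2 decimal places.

At P = 41.9, M = 3351.2: Q = 779.909.
Holding P constant, ∂Q/∂M = 0.0673.
η_M = (∂Q/∂M)·(M/Q) = 0.0673 × (3351.2/779.909) = 0.29.

0.29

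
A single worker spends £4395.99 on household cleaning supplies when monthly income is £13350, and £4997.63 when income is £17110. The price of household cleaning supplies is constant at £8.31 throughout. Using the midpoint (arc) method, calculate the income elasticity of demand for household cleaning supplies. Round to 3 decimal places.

0.519

With a constant price, Q₁ = 4395.99/8.31 = 529.000 and Q₂ = 4997.63/8.31 = 601.400 (equivalently, work directly with expenditure since P cancels).
Midpoint %ΔQ = (4997.63 − 4395.99)/4696.81 = 0.12810; midpoint %ΔI = (17110 − 13350)/15230 = 0.24688.
η = 0.12810 / 0.24688 = 0.519.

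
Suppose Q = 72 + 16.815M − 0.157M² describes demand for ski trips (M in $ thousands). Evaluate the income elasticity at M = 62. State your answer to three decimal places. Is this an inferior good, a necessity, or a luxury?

-0.322 (inferior good)

At M = 62: Q = 511.0220.
dQ/dM = 16.815 − 0.314M = -2.65300.
η = (dQ/dM)·(M/Q) = -2.65300 × (62/511.0220) = -0.322.
η < 0 ⇒ inferior good.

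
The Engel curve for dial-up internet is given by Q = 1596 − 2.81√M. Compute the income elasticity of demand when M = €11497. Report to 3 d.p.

-0.116

At M = 11497: Q = 1294.700.
dQ/dM = -2.81/(2√M) = -0.0131034 at this income.
η = (dQ/dM)·(M/Q) = -0.0131034 × (11497/1294.700) = -0.116.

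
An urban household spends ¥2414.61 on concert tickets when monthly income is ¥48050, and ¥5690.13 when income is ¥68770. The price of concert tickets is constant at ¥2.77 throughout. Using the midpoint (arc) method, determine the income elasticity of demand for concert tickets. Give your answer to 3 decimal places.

2.279

With a constant price, Q₁ = 2414.61/2.77 = 871.700 and Q₂ = 5690.13/2.77 = 2054.199 (equivalently, work directly with expenditure since P cancels).
Midpoint %ΔQ = (5690.13 − 2414.61)/4052.37 = 0.80830; midpoint %ΔI = (68770 − 48050)/58410 = 0.35473.
η = 0.80830 / 0.35473 = 2.279.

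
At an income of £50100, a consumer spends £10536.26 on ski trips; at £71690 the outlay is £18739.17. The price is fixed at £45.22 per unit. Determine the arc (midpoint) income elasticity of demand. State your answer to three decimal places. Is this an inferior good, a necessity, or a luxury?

With a constant price, Q₁ = 10536.26/45.22 = 233.000 and Q₂ = 18739.17/45.22 = 414.400 (equivalently, work directly with expenditure since P cancels).
Midpoint %ΔQ = (18739.17 − 10536.26)/14637.72 = 0.56040; midpoint %ΔI = (71690 − 50100)/60895 = 0.35454.
η = 0.56040 / 0.35454 = 1.581.
η > 1 ⇒ luxury.

1.581 (luxury)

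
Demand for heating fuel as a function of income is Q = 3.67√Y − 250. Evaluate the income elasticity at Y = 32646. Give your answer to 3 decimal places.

At Y = 32646: Q = 413.103.
dQ/dY = 3.67/(2√Y) = 0.010156 at this income.
η = (dQ/dY)·(Y/Q) = 0.010156 × (32646/413.103) = 0.803.

0.803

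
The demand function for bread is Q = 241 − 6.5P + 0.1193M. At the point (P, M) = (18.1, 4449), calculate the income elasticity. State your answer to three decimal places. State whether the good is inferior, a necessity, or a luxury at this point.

0.811 (necessity)

At P = 18.1, M = 4449: Q = 654.116.
Holding P constant, ∂Q/∂M = 0.1193.
η_M = (∂Q/∂M)·(M/Q) = 0.1193 × (4449/654.116) = 0.811.
Since 0 < η < 1, this is a necessity.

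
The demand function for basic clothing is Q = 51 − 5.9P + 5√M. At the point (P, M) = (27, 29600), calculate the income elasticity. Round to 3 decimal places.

At P = 27, M = 29600: Q = 751.933.
Holding P constant, ∂Q/∂M = 5/(2√M) = 0.014531.
η_M = (∂Q/∂M)·(M/Q) = 0.014531 × (29600/751.933) = 0.572.

0.572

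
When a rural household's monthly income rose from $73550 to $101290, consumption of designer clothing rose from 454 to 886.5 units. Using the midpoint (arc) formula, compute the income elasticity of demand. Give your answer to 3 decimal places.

ΔQ = 886.5 − 454 = 432.5; midpoint Q̄ = (454 + 886.5)/2 = 670.25.
ΔI = 101290 − 73550 = 27740; midpoint Ī = (73550 + 101290)/2 = 87420.
η = (ΔQ/Q̄) ÷ (ΔI/Ī) = (432.5/670.25) ÷ (27740/87420) = 2.034.

2.034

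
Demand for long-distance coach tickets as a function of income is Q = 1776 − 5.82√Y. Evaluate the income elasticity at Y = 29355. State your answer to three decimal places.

-0.640

At Y = 29355: Q = 778.842.
dQ/dY = -5.82/(2√Y) = -0.0169845 at this income.
η = (dQ/dY)·(Y/Q) = -0.0169845 × (29355/778.842) = -0.640.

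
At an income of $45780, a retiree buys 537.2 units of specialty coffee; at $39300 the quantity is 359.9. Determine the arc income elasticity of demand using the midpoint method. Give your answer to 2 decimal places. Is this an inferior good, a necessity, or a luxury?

2.59 (luxury)

ΔQ = 359.9 − 537.2 = -177.3; midpoint Q̄ = (537.2 + 359.9)/2 = 448.55.
ΔI = 39300 − 45780 = -6480; midpoint Ī = (45780 + 39300)/2 = 42540.
η = (ΔQ/Q̄) ÷ (ΔI/Ī) = (-177.3/448.55) ÷ (-6480/42540) = 2.59.
η > 1 ⇒ luxury.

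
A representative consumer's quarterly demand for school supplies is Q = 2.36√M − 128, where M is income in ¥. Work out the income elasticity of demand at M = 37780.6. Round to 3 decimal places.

0.694

At M = 37780.6: Q = 330.719.
dQ/dM = 2.36/(2√M) = 0.00607082 at this income.
η = (dQ/dM)·(M/Q) = 0.00607082 × (37780.6/330.719) = 0.694.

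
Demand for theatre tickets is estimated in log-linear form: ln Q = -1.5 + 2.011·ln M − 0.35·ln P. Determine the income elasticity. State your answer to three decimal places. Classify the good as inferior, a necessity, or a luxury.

2.011 (luxury)

In a log-linear demand, the coefficient on ln M is the income elasticity.
So η = 2.011.
η > 1 ⇒ luxury.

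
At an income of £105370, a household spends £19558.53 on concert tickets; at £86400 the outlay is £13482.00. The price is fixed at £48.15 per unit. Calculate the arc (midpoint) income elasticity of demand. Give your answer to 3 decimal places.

1.859

With a constant price, Q₁ = 19558.53/48.15 = 406.200 and Q₂ = 13482.00/48.15 = 280.000 (equivalently, work directly with expenditure since P cancels).
Midpoint %ΔQ = (13482.00 − 19558.53)/16520.27 = -0.36782; midpoint %ΔI = (86400 − 105370)/95885 = -0.19784.
η = -0.36782 / -0.19784 = 1.859.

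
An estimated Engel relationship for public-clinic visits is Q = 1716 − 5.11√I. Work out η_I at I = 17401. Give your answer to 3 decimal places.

-0.323

At I = 17401: Q = 1041.925.
dQ/dI = -5.11/(2√I) = -0.0193688 at this income.
η = (dQ/dI)·(I/Q) = -0.0193688 × (17401/1041.925) = -0.323.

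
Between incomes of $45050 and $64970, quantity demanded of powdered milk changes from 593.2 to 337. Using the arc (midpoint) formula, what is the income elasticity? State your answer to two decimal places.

ΔQ = 337 − 593.2 = -256.2; midpoint Q̄ = (593.2 + 337)/2 = 465.1.
ΔI = 64970 − 45050 = 19920; midpoint Ī = (45050 + 64970)/2 = 55010.
η = (ΔQ/Q̄) ÷ (ΔI/Ī) = (-256.2/465.1) ÷ (19920/55010) = -1.52.

-1.52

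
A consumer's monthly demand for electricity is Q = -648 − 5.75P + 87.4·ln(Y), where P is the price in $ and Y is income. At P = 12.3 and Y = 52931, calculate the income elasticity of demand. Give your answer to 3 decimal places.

At P = 12.3, Y = 52931: Q = 231.902.
Holding P constant, ∂Q/∂Y = 87.4/Y = 0.00165121.
η_Y = (∂Q/∂Y)·(Y/Q) = 0.00165121 × (52931/231.902) = 0.377.

0.377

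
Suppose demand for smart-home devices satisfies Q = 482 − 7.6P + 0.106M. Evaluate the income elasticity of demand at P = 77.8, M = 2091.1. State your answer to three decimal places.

At P = 77.8, M = 2091.1: Q = 112.377.
Holding P constant, ∂Q/∂M = 0.106.
η_M = (∂Q/∂M)·(M/Q) = 0.106 × (2091.1/112.377) = 1.972.

1.972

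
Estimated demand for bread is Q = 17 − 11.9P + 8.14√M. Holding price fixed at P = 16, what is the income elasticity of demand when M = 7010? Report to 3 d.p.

0.671

At P = 16, M = 7010: Q = 508.128.
Holding P constant, ∂Q/∂M = 8.14/(2√M) = 0.0486111.
η_M = (∂Q/∂M)·(M/Q) = 0.0486111 × (7010/508.128) = 0.671.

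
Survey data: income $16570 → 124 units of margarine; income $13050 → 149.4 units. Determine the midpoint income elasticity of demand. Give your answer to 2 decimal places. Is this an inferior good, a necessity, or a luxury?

ΔQ = 149.4 − 124 = 25.4; midpoint Q̄ = (124 + 149.4)/2 = 136.7.
ΔI = 13050 − 16570 = -3520; midpoint Ī = (16570 + 13050)/2 = 14810.
η = (ΔQ/Q̄) ÷ (ΔI/Ī) = (25.4/136.7) ÷ (-3520/14810) = -0.78.
η < 0 ⇒ inferior good.

-0.78 (inferior good)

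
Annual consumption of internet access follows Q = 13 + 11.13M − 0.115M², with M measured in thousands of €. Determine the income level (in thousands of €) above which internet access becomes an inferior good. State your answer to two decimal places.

dQ/dM = 11.13 − 0.23M.
The good is inferior where dQ/dM < 0. Setting dQ/dM = 0 gives M = 11.13 / 0.23 = 48.39.

48.39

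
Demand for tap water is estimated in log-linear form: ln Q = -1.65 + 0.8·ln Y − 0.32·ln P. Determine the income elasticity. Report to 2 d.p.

0.80

In a log-linear demand, the coefficient on ln Y is the income elasticity.
So η = 0.80.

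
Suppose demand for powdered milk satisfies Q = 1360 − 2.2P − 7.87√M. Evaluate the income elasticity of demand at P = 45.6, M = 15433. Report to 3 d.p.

At P = 45.6, M = 15433: Q = 281.993.
Holding P constant, ∂Q/∂M = -7.87/(2√M) = -0.0316752.
η_M = (∂Q/∂M)·(M/Q) = -0.0316752 × (15433/281.993) = -1.734.

-1.734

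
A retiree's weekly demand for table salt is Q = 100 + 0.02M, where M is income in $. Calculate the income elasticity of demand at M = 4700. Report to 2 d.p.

At M = 4700: Q = 194.000.
dQ/dM = 0.02.
η = (dQ/dM)·(M/Q) = 0.02 × (4700/194.000) = 0.48.

0.48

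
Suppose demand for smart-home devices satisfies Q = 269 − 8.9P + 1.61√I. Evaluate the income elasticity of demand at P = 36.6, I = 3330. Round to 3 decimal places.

At P = 36.6, I = 3330: Q = 36.167.
Holding P constant, ∂Q/∂I = 1.61/(2√I) = 0.01395.
η_I = (∂Q/∂I)·(I/Q) = 0.01395 × (3330/36.167) = 1.284.

1.284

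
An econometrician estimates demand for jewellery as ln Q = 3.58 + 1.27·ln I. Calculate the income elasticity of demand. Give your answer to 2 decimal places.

In a log-linear demand, the coefficient on ln I is the income elasticity.
So η = 1.27.

1.27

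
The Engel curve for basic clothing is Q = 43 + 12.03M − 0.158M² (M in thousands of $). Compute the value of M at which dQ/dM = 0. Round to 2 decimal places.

dQ/dM = 12.03 − 0.316M.
The good is inferior where dQ/dM < 0. Setting dQ/dM = 0 gives M = 12.03 / 0.316 = 38.07.

38.07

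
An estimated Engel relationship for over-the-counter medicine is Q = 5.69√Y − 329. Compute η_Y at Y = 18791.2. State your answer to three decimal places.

At Y = 18791.2: Q = 450.991.
dQ/dY = 5.69/(2√Y) = 0.0207542 at this income.
η = (dQ/dY)·(Y/Q) = 0.0207542 × (18791.2/450.991) = 0.865.

0.865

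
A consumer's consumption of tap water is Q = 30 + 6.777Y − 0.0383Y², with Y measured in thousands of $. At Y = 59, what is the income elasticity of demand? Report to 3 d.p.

At Y = 59: Q = 296.5207.
dQ/dY = 6.777 − 0.0766Y = 2.25760.
η = (dQ/dY)·(Y/Q) = 2.25760 × (59/296.5207) = 0.449.

0.449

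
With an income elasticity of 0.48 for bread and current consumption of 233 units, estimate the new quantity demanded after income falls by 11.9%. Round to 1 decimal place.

%ΔQ ≈ η × %ΔI = 0.48 × (-11.9%) = -5.712%.
New Q ≈ 233 × (1 − 0.05712) = 219.7.

219.7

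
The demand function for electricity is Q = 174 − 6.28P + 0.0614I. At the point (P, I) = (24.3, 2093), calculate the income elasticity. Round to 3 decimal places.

At P = 24.3, I = 2093: Q = 149.906.
Holding P constant, ∂Q/∂I = 0.0614.
η_I = (∂Q/∂I)·(I/Q) = 0.0614 × (2093/149.906) = 0.857.

0.857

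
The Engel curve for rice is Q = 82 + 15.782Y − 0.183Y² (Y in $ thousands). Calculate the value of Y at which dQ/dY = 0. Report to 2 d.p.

43.12

dQ/dY = 15.782 − 0.366Y.
The good is inferior where dQ/dY < 0. Setting dQ/dY = 0 gives Y = 15.782 / 0.366 = 43.12.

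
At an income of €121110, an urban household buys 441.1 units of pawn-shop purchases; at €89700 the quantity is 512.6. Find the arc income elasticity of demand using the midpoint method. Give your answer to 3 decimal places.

-0.503

ΔQ = 512.6 − 441.1 = 71.5; midpoint Q̄ = (441.1 + 512.6)/2 = 476.85.
ΔI = 89700 − 121110 = -31410; midpoint Ī = (121110 + 89700)/2 = 105405.
η = (ΔQ/Q̄) ÷ (ΔI/Ī) = (71.5/476.85) ÷ (-31410/105405) = -0.503.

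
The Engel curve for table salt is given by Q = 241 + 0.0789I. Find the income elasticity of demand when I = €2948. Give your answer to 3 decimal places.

At I = 2948: Q = 473.597.
dQ/dI = 0.0789.
η = (dQ/dI)·(I/Q) = 0.0789 × (2948/473.597) = 0.491.

0.491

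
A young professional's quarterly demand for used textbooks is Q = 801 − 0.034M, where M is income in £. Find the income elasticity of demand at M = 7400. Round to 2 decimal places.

-0.46

At M = 7400: Q = 549.400.
dQ/dM = −0.034.
η = (dQ/dM)·(M/Q) = -0.034 × (7400/549.400) = -0.46.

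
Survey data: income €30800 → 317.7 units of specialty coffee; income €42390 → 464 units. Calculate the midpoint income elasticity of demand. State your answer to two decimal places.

ΔQ = 464 − 317.7 = 146.3; midpoint Q̄ = (317.7 + 464)/2 = 390.85.
ΔI = 42390 − 30800 = 11590; midpoint Ī = (30800 + 42390)/2 = 36595.
η = (ΔQ/Q̄) ÷ (ΔI/Ī) = (146.3/390.85) ÷ (11590/36595) = 1.18.

1.18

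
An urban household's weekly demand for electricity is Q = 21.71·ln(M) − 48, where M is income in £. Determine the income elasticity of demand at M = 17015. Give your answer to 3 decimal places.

0.133

At M = 17015: Q = 163.496.
dQ/dM = 21.71/M = 0.00127593 at this income.
η = (dQ/dM)·(M/Q) = 0.00127593 × (17015/163.496) = 0.133.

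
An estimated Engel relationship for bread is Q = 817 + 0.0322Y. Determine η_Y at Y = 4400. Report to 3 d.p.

At Y = 4400: Q = 958.680.
dQ/dY = 0.0322.
η = (dQ/dY)·(Y/Q) = 0.0322 × (4400/958.680) = 0.148.

0.148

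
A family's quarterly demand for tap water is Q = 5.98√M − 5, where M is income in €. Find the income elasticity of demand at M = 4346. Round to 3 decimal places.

0.506

At M = 4346: Q = 389.227.
dQ/dM = 5.98/(2√M) = 0.0453551 at this income.
η = (dQ/dM)·(M/Q) = 0.0453551 × (4346/389.227) = 0.506.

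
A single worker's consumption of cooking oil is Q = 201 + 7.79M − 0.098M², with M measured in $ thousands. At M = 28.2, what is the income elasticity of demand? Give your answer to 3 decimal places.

0.186

At M = 28.2: Q = 342.7445.
dQ/dM = 7.79 − 0.196M = 2.26280.
η = (dQ/dM)·(M/Q) = 2.26280 × (28.2/342.7445) = 0.186.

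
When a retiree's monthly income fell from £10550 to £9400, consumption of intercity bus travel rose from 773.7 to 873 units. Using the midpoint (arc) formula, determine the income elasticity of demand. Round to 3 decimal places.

-1.046

ΔQ = 873 − 773.7 = 99.3; midpoint Q̄ = (773.7 + 873)/2 = 823.35.
ΔI = 9400 − 10550 = -1150; midpoint Ī = (10550 + 9400)/2 = 9975.
η = (ΔQ/Q̄) ÷ (ΔI/Ī) = (99.3/823.35) ÷ (-1150/9975) = -1.046.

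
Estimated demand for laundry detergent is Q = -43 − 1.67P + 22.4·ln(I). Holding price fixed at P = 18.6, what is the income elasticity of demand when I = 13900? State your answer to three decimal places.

At P = 18.6, I = 13900: Q = 139.626.
Holding P constant, ∂Q/∂I = 22.4/I = 0.00161151.
η_I = (∂Q/∂I)·(I/Q) = 0.00161151 × (13900/139.626) = 0.160.

0.160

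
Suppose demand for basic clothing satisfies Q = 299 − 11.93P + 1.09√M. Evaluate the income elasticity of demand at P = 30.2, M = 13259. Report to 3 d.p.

0.977

At P = 30.2, M = 13259: Q = 64.225.
Holding P constant, ∂Q/∂M = 1.09/(2√M) = 0.00473305.
η_M = (∂Q/∂M)·(M/Q) = 0.00473305 × (13259/64.225) = 0.977.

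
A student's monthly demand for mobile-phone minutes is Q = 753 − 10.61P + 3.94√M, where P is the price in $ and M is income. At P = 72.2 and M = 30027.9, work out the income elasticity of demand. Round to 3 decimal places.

At P = 72.2, M = 30027.9: Q = 669.703.
Holding P constant, ∂Q/∂M = 3.94/(2√M) = 0.0113685.
η_M = (∂Q/∂M)·(M/Q) = 0.0113685 × (30027.9/669.703) = 0.510.

0.510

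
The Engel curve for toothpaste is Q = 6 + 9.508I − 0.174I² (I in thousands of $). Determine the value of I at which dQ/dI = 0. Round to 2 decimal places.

27.32

dQ/dI = 9.508 − 0.348I.
The good is inferior where dQ/dI < 0. Setting dQ/dI = 0 gives I = 9.508 / 0.348 = 27.32.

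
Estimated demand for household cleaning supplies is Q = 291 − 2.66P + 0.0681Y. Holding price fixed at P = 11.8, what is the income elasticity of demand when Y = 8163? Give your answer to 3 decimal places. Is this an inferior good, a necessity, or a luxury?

At P = 11.8, Y = 8163: Q = 815.512.
Holding P constant, ∂Q/∂Y = 0.0681.
η_Y = (∂Q/∂Y)·(Y/Q) = 0.0681 × (8163/815.512) = 0.682.
Since 0 < η < 1, this is a necessity.

0.682 (necessity)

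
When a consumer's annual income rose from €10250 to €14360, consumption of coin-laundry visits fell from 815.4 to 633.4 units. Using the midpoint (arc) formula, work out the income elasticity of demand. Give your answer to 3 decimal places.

ΔQ = 633.4 − 815.4 = -182; midpoint Q̄ = (815.4 + 633.4)/2 = 724.4.
ΔI = 14360 − 10250 = 4110; midpoint Ī = (10250 + 14360)/2 = 12305.
η = (ΔQ/Q̄) ÷ (ΔI/Ī) = (-182/724.4) ÷ (4110/12305) = -0.752.

-0.752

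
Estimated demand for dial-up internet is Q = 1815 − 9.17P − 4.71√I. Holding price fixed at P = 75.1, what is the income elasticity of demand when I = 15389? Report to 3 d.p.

At P = 75.1, I = 15389: Q = 542.046.
Holding P constant, ∂Q/∂I = -4.71/(2√I) = -0.0189839.
η_I = (∂Q/∂I)·(I/Q) = -0.0189839 × (15389/542.046) = -0.539.

-0.539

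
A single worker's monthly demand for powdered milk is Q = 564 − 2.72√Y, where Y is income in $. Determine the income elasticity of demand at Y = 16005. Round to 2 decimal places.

-0.78

At Y = 16005: Q = 219.890.
dQ/dY = -2.72/(2√Y) = -0.0107501 at this income.
η = (dQ/dY)·(Y/Q) = -0.0107501 × (16005/219.890) = -0.78.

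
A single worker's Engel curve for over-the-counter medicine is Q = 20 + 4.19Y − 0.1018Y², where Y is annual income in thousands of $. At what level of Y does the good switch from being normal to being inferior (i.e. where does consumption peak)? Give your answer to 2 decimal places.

20.58

dQ/dY = 4.19 − 0.2036Y.
The good is inferior where dQ/dY < 0. Setting dQ/dY = 0 gives Y = 4.19 / 0.2036 = 20.58.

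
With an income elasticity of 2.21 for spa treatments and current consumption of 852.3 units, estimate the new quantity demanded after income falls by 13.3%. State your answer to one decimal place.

%ΔQ ≈ η × %ΔI = 2.21 × (-13.3%) = -29.393%.
New Q ≈ 852.3 × (1 − 0.29393) = 601.8.

601.8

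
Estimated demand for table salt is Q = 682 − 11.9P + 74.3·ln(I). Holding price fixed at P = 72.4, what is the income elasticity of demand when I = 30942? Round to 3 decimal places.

0.126

At P = 72.4, I = 30942: Q = 588.692.
Holding P constant, ∂Q/∂I = 74.3/I = 0.00240127.
η_I = (∂Q/∂I)·(I/Q) = 0.00240127 × (30942/588.692) = 0.126.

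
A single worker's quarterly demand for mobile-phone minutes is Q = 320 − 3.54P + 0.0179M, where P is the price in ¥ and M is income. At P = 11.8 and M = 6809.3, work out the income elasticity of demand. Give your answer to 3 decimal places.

0.305

At P = 11.8, M = 6809.3: Q = 400.114.
Holding P constant, ∂Q/∂M = 0.0179.
η_M = (∂Q/∂M)·(M/Q) = 0.0179 × (6809.3/400.114) = 0.305.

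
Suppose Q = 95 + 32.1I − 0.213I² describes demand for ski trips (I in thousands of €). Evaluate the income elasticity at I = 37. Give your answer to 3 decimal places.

At I = 37: Q = 991.1030.
dQ/dI = 32.1 − 0.426I = 16.33800.
η = (dQ/dI)·(I/Q) = 16.33800 × (37/991.1030) = 0.610.

0.610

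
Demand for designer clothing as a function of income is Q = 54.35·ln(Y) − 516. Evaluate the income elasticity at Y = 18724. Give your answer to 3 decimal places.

2.911

At Y = 18724: Q = 18.671.
dQ/dY = 54.35/Y = 0.00290269 at this income.
η = (dQ/dY)·(Y/Q) = 0.00290269 × (18724/18.671) = 2.911.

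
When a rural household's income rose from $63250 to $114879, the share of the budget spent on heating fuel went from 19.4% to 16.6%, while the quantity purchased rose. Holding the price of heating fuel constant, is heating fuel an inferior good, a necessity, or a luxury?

Quantity rises but the budget share falls as income rises, so 0 < η < 1.

necessity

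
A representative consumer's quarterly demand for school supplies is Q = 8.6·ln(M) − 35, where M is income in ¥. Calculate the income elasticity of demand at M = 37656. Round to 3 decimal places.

At M = 37656: Q = 55.612.
dQ/dM = 8.6/M = 0.000228383 at this income.
η = (dQ/dM)·(M/Q) = 0.000228383 × (37656/55.612) = 0.155.

0.155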